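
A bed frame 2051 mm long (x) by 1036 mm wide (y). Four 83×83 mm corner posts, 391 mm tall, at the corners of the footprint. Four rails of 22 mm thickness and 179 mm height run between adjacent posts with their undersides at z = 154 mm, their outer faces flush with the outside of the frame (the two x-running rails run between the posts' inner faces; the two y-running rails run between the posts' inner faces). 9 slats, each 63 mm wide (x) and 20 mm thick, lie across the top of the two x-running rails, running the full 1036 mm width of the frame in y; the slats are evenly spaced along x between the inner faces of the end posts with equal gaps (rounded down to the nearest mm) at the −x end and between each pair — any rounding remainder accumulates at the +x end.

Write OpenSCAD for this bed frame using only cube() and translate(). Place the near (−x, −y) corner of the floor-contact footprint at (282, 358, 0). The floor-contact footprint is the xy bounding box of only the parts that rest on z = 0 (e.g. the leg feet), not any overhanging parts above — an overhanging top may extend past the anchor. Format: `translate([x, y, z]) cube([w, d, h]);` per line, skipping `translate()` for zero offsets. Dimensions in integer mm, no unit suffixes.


// slat z = rail_z + rail_h = 154 + 179 = 333
// slat gap = ⌊(1885 − 9·63) / 10⌋ = 131
translate([282, 358, 0]) cube([83, 83, 391]);
translate([282, 1311, 0]) cube([83, 83, 391]);
translate([2250, 358, 0]) cube([83, 83, 391]);
translate([2250, 1311, 0]) cube([83, 83, 391]);
translate([365, 358, 154]) cube([1885, 22, 179]);
translate([365, 1372, 154]) cube([1885, 22, 179]);
translate([282, 441, 154]) cube([22, 870, 179]);
translate([2311, 441, 154]) cube([22, 870, 179]);
translate([496, 358, 333]) cube([63, 1036, 20]);
translate([690, 358, 333]) cube([63, 1036, 20]);
translate([884, 358, 333]) cube([63, 1036, 20]);
translate([1078, 358, 333]) cube([63, 1036, 20]);
translate([1272, 358, 333]) cube([63, 1036, 20]);
translate([1466, 358, 333]) cube([63, 1036, 20]);
translate([1660, 358, 333]) cube([63, 1036, 20]);
translate([1854, 358, 333]) cube([63, 1036, 20]);
translate([2048, 358, 333]) cube([63, 1036, 20]);


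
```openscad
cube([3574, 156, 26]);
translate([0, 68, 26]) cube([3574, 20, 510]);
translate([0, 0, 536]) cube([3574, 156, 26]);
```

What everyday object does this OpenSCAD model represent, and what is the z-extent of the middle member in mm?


An I-beam. The web height is 510 mm.

Two wide flanges with a thin centred web — an I-beam. Overall 562 mm minus two 26 mm flanges gives a web of 562 − 2·26 = 510 mm.


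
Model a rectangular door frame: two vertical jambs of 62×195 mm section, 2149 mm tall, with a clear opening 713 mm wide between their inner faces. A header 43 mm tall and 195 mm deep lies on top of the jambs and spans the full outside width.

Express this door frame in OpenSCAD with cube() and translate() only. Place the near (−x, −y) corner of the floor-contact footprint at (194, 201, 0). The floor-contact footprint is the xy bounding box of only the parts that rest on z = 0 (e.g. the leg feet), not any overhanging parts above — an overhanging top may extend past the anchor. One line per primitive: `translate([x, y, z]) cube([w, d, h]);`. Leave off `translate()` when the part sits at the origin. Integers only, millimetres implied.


translate([194, 201, 0]) cube([62, 195, 2149]);
translate([969, 201, 0]) cube([62, 195, 2149]);
translate([194, 201, 2149]) cube([837, 195, 43]);


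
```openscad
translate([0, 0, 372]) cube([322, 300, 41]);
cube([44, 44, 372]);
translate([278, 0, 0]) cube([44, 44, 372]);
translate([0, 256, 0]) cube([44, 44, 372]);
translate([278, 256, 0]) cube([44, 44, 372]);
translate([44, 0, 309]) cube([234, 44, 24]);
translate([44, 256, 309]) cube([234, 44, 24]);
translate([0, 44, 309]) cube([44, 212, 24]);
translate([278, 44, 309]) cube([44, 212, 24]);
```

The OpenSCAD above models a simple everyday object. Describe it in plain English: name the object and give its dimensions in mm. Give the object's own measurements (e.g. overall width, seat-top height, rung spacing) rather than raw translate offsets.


A four-legged stool. The seat is a 322×300×41 mm slab whose top surface is at z = 413 mm; four square legs, each 44×44 mm in cross-section, run from the floor (z = 0) to the underside of the seat, each flush with a corner of the seat. Four stretchers, 44 mm wide and 24 mm tall, connect adjacent legs with their undersides at z = 309 mm, each running between the inner faces of the legs it joins and aligned with the legs' outer faces on the other axis.


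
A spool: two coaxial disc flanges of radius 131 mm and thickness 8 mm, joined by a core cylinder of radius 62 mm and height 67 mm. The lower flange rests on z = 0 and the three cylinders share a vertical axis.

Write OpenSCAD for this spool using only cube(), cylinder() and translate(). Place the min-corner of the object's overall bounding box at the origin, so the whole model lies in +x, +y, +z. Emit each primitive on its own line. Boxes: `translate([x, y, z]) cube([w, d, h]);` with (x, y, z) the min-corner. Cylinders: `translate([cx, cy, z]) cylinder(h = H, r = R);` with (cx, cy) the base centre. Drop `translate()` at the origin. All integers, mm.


translate([131, 131, 0]) cylinder(h = 8, r = 131);
translate([131, 131, 8]) cylinder(h = 67, r = 62);
translate([131, 131, 75]) cylinder(h = 8, r = 131);


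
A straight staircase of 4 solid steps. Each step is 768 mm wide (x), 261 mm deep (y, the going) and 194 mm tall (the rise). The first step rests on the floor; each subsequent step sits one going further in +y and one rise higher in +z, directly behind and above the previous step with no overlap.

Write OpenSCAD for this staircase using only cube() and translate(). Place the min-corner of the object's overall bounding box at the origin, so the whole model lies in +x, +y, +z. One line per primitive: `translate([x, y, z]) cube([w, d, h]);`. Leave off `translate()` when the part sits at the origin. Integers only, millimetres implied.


cube([768, 261, 194]);
translate([0, 261, 194]) cube([768, 261, 194]);
translate([0, 522, 388]) cube([768, 261, 194]);
translate([0, 783, 582]) cube([768, 261, 194]);


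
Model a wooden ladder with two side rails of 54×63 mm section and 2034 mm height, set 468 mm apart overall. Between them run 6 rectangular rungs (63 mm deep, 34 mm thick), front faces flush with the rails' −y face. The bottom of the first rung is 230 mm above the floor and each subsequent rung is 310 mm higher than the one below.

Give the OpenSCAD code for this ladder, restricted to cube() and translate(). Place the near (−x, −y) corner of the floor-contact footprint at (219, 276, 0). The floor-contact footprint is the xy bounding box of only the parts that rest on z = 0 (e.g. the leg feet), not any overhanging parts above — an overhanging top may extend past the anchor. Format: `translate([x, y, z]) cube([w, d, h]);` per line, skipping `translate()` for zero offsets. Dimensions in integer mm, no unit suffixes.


// rung span = 468 - 2*54 = 360
// rung[k] z = 230 + k*310
translate([219, 276, 0]) cube([54, 63, 2034]);
translate([633, 276, 0]) cube([54, 63, 2034]);
translate([273, 276, 230]) cube([360, 63, 34]);
translate([273, 276, 540]) cube([360, 63, 34]);
translate([273, 276, 850]) cube([360, 63, 34]);
translate([273, 276, 1160]) cube([360, 63, 34]);
translate([273, 276, 1470]) cube([360, 63, 34]);
translate([273, 276, 1780]) cube([360, 63, 34]);


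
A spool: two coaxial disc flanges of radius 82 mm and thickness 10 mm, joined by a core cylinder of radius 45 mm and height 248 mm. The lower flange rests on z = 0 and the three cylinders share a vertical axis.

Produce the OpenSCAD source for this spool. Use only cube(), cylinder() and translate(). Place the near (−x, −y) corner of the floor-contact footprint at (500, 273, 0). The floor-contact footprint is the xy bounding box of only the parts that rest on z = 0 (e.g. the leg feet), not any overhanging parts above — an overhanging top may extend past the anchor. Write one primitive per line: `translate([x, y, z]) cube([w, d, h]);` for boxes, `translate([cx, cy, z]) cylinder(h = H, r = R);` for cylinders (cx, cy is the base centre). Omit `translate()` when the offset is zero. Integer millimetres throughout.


translate([582, 355, 0]) cylinder(h = 10, r = 82);
translate([582, 355, 10]) cylinder(h = 248, r = 45);
translate([582, 355, 258]) cylinder(h = 10, r = 82);


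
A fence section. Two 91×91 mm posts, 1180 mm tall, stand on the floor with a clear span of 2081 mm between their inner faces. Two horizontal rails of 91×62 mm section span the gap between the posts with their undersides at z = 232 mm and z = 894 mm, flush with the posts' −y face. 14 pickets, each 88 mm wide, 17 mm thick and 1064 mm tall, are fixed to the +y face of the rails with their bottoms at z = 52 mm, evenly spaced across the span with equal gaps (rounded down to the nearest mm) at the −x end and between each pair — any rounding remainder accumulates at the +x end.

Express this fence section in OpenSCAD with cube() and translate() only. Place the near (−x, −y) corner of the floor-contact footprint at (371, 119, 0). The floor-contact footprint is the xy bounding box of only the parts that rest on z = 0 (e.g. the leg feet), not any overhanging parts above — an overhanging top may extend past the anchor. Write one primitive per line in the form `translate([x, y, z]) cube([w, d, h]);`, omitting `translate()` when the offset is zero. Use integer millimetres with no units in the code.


translate([371, 119, 0]) cube([91, 91, 1180]);
translate([2543, 119, 0]) cube([91, 91, 1180]);
translate([462, 119, 232]) cube([2081, 91, 62]);
translate([462, 119, 894]) cube([2081, 91, 62]);
translate([518, 210, 52]) cube([88, 17, 1064]);
translate([662, 210, 52]) cube([88, 17, 1064]);
translate([806, 210, 52]) cube([88, 17, 1064]);
translate([950, 210, 52]) cube([88, 17, 1064]);
translate([1094, 210, 52]) cube([88, 17, 1064]);
translate([1238, 210, 52]) cube([88, 17, 1064]);
translate([1382, 210, 52]) cube([88, 17, 1064]);
translate([1526, 210, 52]) cube([88, 17, 1064]);
translate([1670, 210, 52]) cube([88, 17, 1064]);
translate([1814, 210, 52]) cube([88, 17, 1064]);
translate([1958, 210, 52]) cube([88, 17, 1064]);
translate([2102, 210, 52]) cube([88, 17, 1064]);
translate([2246, 210, 52]) cube([88, 17, 1064]);
translate([2390, 210, 52]) cube([88, 17, 1064]);


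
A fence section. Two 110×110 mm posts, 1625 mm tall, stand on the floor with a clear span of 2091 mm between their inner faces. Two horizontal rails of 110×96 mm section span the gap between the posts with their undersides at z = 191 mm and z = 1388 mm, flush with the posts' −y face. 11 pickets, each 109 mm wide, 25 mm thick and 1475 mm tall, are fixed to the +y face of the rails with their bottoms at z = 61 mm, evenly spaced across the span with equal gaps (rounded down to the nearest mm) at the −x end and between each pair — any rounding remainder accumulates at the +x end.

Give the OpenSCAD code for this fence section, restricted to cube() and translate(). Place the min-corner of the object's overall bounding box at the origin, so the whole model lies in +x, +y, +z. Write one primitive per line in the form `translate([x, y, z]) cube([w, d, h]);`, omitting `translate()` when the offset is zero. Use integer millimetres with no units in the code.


cube([110, 110, 1625]);
translate([2201, 0, 0]) cube([110, 110, 1625]);
translate([110, 0, 191]) cube([2091, 110, 96]);
translate([110, 0, 1388]) cube([2091, 110, 96]);
translate([184, 110, 61]) cube([109, 25, 1475]);
translate([367, 110, 61]) cube([109, 25, 1475]);
translate([550, 110, 61]) cube([109, 25, 1475]);
translate([733, 110, 61]) cube([109, 25, 1475]);
translate([916, 110, 61]) cube([109, 25, 1475]);
translate([1099, 110, 61]) cube([109, 25, 1475]);
translate([1282, 110, 61]) cube([109, 25, 1475]);
translate([1465, 110, 61]) cube([109, 25, 1475]);
translate([1648, 110, 61]) cube([109, 25, 1475]);
translate([1831, 110, 61]) cube([109, 25, 1475]);
translate([2014, 110, 61]) cube([109, 25, 1475]);


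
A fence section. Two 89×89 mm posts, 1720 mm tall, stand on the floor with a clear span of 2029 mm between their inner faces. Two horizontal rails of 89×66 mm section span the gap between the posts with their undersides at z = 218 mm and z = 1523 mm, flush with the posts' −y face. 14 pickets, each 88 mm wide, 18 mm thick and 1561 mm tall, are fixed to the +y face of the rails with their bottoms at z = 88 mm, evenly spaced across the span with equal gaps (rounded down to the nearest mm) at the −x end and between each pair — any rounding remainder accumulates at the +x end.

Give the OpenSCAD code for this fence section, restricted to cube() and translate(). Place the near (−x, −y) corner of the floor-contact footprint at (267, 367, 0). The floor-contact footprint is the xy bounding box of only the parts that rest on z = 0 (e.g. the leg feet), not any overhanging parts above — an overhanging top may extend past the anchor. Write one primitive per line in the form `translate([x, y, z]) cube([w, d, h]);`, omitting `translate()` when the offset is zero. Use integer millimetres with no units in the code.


translate([267, 367, 0]) cube([89, 89, 1720]);
translate([2385, 367, 0]) cube([89, 89, 1720]);
translate([356, 367, 218]) cube([2029, 89, 66]);
translate([356, 367, 1523]) cube([2029, 89, 66]);
translate([409, 456, 88]) cube([88, 18, 1561]);
translate([550, 456, 88]) cube([88, 18, 1561]);
translate([691, 456, 88]) cube([88, 18, 1561]);
translate([832, 456, 88]) cube([88, 18, 1561]);
translate([973, 456, 88]) cube([88, 18, 1561]);
translate([1114, 456, 88]) cube([88, 18, 1561]);
translate([1255, 456, 88]) cube([88, 18, 1561]);
translate([1396, 456, 88]) cube([88, 18, 1561]);
translate([1537, 456, 88]) cube([88, 18, 1561]);
translate([1678, 456, 88]) cube([88, 18, 1561]);
translate([1819, 456, 88]) cube([88, 18, 1561]);
translate([1960, 456, 88]) cube([88, 18, 1561]);
translate([2101, 456, 88]) cube([88, 18, 1561]);
translate([2242, 456, 88]) cube([88, 18, 1561]);


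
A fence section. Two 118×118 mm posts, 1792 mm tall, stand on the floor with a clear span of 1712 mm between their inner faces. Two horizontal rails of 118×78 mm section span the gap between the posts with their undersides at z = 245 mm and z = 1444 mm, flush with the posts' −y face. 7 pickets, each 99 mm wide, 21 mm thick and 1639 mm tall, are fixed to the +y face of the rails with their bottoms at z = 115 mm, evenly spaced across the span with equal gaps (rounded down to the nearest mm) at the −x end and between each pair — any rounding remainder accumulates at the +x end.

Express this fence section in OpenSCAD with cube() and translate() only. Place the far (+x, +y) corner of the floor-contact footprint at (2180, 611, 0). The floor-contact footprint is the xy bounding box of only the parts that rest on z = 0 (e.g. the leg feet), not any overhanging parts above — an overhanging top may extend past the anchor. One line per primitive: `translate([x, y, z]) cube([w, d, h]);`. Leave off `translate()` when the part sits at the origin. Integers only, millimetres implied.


translate([232, 493, 0]) cube([118, 118, 1792]);
translate([2062, 493, 0]) cube([118, 118, 1792]);
translate([350, 493, 245]) cube([1712, 118, 78]);
translate([350, 493, 1444]) cube([1712, 118, 78]);
translate([477, 611, 115]) cube([99, 21, 1639]);
translate([703, 611, 115]) cube([99, 21, 1639]);
translate([929, 611, 115]) cube([99, 21, 1639]);
translate([1155, 611, 115]) cube([99, 21, 1639]);
translate([1381, 611, 115]) cube([99, 21, 1639]);
translate([1607, 611, 115]) cube([99, 21, 1639]);
translate([1833, 611, 115]) cube([99, 21, 1639]);


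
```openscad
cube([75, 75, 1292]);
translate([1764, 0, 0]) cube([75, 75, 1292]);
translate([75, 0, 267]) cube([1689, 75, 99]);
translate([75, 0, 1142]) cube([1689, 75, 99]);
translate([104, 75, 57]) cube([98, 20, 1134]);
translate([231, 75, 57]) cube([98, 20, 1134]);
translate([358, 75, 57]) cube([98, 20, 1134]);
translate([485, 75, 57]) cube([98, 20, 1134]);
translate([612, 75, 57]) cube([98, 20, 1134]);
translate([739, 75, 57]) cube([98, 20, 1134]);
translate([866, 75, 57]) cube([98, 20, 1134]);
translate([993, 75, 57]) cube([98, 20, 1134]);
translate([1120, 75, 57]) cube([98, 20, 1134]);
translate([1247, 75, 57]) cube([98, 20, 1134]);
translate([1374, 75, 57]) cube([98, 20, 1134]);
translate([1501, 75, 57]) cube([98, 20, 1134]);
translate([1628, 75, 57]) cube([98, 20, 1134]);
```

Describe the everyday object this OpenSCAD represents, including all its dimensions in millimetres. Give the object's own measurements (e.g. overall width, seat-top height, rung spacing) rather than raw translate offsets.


A fence section. Two 75×75 mm posts, 1292 mm tall, stand on the floor with a clear span of 1689 mm between their inner faces. Two horizontal rails of 75×99 mm section span the gap between the posts with their undersides at z = 267 mm and z = 1142 mm, flush with the posts' −y face. 13 pickets, each 98 mm wide, 20 mm thick and 1134 mm tall, are fixed to the +y face of the rails with their bottoms at z = 57 mm, spaced across the span with a 29 mm gap after the −x post and between neighbouring pickets, with 38 mm left before the +x post.


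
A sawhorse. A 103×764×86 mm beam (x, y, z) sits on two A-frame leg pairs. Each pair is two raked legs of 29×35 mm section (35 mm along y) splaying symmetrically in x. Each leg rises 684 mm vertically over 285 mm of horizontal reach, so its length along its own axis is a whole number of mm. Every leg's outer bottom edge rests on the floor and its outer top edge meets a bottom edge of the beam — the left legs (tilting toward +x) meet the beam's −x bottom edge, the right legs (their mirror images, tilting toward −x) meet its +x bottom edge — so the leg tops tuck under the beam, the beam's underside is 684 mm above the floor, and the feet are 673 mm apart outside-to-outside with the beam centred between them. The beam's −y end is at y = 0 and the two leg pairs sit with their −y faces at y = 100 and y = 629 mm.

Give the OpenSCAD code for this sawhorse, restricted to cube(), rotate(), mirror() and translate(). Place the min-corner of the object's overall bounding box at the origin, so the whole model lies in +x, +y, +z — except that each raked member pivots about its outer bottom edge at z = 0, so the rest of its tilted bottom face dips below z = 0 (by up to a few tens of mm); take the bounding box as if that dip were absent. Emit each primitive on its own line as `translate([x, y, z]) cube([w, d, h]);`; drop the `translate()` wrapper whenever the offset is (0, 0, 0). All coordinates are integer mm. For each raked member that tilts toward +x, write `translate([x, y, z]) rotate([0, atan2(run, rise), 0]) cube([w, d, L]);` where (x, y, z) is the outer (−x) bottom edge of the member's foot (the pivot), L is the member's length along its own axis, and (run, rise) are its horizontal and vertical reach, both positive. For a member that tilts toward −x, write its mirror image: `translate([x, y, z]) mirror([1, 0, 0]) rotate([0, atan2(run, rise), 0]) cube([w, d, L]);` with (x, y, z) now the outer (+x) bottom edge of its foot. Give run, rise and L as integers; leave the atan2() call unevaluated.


translate([285, 0, 684]) cube([103, 764, 86]);
translate([0, 100, 0]) rotate([0, atan2(285, 684), 0]) cube([29, 35, 741]);
translate([673, 100, 0]) mirror([1, 0, 0]) rotate([0, atan2(285, 684), 0]) cube([29, 35, 741]);
translate([0, 629, 0]) rotate([0, atan2(285, 684), 0]) cube([29, 35, 741]);
translate([673, 629, 0]) mirror([1, 0, 0]) rotate([0, atan2(285, 684), 0]) cube([29, 35, 741]);


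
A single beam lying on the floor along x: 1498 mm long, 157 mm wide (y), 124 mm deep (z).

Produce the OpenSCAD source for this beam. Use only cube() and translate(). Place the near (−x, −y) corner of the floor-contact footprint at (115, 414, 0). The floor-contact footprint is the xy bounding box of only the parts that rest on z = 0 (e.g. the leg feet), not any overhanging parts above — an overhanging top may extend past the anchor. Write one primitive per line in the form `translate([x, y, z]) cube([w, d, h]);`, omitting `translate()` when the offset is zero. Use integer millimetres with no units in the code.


translate([115, 414, 0]) cube([1498, 157, 124]);


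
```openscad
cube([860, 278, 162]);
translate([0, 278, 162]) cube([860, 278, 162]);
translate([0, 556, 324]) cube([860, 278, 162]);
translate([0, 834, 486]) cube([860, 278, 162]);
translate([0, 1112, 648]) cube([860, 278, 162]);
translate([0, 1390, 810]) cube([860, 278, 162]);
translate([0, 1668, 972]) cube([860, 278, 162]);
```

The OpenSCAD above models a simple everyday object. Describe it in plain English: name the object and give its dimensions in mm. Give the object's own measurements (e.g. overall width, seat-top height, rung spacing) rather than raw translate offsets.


A straight staircase of 7 solid steps. Each step is 860 mm wide (x), 278 mm deep (y, the going) and 162 mm tall (the rise). The first step rests on the floor; each subsequent step sits one going further in +y and one rise higher in +z, directly behind and above the previous step with no overlap.


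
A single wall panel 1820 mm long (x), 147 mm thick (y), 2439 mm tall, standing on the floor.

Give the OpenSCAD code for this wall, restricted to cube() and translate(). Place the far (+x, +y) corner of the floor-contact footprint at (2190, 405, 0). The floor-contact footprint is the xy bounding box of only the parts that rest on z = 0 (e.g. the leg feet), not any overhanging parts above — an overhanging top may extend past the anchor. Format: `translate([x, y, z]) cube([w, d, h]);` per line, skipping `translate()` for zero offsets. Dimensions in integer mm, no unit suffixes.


translate([370, 258, 0]) cube([1820, 147, 2439]);


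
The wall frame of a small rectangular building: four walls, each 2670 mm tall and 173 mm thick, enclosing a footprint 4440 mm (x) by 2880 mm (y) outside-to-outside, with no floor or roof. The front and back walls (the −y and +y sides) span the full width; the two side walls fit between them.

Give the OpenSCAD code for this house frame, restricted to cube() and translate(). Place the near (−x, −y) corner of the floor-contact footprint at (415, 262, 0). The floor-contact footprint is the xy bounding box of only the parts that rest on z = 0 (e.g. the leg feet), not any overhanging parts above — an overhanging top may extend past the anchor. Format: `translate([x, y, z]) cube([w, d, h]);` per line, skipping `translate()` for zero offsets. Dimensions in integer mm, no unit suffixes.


translate([415, 262, 0]) cube([4440, 173, 2670]);
translate([415, 2969, 0]) cube([4440, 173, 2670]);
translate([415, 435, 0]) cube([173, 2534, 2670]);
translate([4682, 435, 0]) cube([173, 2534, 2670]);


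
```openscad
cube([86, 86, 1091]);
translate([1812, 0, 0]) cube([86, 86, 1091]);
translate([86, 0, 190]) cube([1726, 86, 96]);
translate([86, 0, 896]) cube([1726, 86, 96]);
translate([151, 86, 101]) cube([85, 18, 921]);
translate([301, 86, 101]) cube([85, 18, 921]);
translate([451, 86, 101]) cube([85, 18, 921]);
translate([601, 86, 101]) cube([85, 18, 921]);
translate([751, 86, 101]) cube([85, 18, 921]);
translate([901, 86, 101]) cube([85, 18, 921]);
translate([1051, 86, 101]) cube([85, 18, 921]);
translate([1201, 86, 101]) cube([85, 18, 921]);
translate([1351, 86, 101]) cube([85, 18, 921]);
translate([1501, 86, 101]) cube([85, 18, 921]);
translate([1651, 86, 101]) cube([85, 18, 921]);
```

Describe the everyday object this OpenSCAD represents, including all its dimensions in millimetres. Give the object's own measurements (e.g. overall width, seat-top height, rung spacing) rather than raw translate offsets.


A fence section. Two 86×86 mm posts, 1091 mm tall, stand on the floor with a clear span of 1726 mm between their inner faces. Two horizontal rails of 86×96 mm section span the gap between the posts with their undersides at z = 190 mm and z = 896 mm, flush with the posts' −y face. 11 pickets, each 85 mm wide, 18 mm thick and 921 mm tall, are fixed to the +y face of the rails with their bottoms at z = 101 mm, spaced across the span with a 65 mm gap after the −x post and between neighbouring pickets, with 76 mm left before the +x post.


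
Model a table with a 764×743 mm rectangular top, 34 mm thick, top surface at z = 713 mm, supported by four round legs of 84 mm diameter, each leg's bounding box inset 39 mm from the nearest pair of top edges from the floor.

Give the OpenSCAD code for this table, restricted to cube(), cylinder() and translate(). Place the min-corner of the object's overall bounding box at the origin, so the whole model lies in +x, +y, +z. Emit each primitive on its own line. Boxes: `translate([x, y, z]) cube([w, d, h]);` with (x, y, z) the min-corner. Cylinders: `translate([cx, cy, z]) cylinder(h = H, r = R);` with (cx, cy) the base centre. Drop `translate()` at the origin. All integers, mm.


// leg_h = 713 - 34 = 679
translate([0, 0, 679]) cube([764, 743, 34]);
translate([81, 81, 0]) cylinder(h = 679, r = 42);
translate([683, 81, 0]) cylinder(h = 679, r = 42);
translate([81, 662, 0]) cylinder(h = 679, r = 42);
translate([683, 662, 0]) cylinder(h = 679, r = 42);


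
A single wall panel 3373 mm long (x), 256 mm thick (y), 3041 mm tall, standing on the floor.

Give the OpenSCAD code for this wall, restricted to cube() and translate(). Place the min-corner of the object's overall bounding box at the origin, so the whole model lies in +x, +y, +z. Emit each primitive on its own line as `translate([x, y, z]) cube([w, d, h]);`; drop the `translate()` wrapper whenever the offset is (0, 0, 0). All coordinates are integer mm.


cube([3373, 256, 3041]);


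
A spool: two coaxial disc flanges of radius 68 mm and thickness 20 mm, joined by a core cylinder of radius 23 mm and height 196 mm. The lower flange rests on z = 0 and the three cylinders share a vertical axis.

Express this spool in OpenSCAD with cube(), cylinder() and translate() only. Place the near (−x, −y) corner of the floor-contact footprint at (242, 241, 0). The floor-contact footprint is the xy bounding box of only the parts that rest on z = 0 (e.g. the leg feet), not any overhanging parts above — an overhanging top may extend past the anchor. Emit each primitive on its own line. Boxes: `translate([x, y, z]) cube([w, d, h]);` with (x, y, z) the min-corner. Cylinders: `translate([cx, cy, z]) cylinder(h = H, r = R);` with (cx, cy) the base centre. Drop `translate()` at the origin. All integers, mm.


translate([310, 309, 0]) cylinder(h = 20, r = 68);
translate([310, 309, 20]) cylinder(h = 196, r = 23);
translate([310, 309, 216]) cylinder(h = 20, r = 68);


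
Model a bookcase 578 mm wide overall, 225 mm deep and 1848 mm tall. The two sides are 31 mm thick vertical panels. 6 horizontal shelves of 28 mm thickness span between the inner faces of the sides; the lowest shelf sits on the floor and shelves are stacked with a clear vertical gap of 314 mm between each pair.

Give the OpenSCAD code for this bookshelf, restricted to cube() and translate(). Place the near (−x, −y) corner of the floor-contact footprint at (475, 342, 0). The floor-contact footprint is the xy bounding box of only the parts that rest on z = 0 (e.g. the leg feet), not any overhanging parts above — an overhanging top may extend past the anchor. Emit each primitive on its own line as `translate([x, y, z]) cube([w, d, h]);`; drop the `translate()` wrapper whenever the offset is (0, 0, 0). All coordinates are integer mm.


translate([475, 342, 0]) cube([31, 225, 1848]);
translate([1022, 342, 0]) cube([31, 225, 1848]);
translate([506, 342, 0]) cube([516, 225, 28]);
translate([506, 342, 342]) cube([516, 225, 28]);
translate([506, 342, 684]) cube([516, 225, 28]);
translate([506, 342, 1026]) cube([516, 225, 28]);
translate([506, 342, 1368]) cube([516, 225, 28]);
translate([506, 342, 1710]) cube([516, 225, 28]);


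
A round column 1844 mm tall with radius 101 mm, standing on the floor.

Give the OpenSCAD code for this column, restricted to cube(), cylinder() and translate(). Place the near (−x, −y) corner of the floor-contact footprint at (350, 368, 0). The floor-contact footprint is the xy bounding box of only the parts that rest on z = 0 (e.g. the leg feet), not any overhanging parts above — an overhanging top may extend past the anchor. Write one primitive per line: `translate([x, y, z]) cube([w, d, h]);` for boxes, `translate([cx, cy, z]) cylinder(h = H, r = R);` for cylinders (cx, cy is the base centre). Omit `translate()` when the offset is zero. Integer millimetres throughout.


translate([451, 469, 0]) cylinder(h = 1844, r = 101);


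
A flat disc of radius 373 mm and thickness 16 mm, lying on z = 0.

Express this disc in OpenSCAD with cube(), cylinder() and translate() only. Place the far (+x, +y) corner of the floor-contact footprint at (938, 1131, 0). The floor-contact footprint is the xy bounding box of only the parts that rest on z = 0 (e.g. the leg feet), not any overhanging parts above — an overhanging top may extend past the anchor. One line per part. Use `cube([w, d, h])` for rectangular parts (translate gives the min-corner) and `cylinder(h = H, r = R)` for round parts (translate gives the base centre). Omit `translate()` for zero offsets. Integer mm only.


translate([565, 758, 0]) cylinder(h = 16, r = 373);


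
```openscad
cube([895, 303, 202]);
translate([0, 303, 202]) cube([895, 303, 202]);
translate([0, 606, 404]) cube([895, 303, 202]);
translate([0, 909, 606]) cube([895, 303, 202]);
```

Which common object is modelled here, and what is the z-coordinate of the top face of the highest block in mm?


A staircase. The total rise is 808 mm.

4 identical blocks, each offset up and back from the previous — a staircase. Each step is 202 mm tall and there are 4 of them, so the total rise is 4 × 202 = 808 mm.


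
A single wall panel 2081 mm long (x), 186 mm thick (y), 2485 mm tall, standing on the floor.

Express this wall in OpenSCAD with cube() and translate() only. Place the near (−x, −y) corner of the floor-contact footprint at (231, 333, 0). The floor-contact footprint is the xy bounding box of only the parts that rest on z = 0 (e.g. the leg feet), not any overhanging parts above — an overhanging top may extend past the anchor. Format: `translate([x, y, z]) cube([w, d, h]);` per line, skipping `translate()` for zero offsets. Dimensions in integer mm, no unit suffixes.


translate([231, 333, 0]) cube([2081, 186, 2485]);


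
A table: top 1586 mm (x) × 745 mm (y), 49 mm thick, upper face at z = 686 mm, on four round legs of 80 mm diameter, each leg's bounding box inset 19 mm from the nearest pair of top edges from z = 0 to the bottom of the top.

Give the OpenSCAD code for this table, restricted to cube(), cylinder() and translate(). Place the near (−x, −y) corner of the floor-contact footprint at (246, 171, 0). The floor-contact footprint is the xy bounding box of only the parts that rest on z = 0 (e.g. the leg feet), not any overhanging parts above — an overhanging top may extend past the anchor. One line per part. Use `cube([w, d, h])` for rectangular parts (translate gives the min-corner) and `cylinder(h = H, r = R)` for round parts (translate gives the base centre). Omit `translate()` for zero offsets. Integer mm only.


// leg_h = 686 - 49 = 637
translate([227, 152, 637]) cube([1586, 745, 49]);
translate([286, 211, 0]) cylinder(h = 637, r = 40);
translate([1754, 211, 0]) cylinder(h = 637, r = 40);
translate([286, 838, 0]) cylinder(h = 637, r = 40);
translate([1754, 838, 0]) cylinder(h = 637, r = 40);


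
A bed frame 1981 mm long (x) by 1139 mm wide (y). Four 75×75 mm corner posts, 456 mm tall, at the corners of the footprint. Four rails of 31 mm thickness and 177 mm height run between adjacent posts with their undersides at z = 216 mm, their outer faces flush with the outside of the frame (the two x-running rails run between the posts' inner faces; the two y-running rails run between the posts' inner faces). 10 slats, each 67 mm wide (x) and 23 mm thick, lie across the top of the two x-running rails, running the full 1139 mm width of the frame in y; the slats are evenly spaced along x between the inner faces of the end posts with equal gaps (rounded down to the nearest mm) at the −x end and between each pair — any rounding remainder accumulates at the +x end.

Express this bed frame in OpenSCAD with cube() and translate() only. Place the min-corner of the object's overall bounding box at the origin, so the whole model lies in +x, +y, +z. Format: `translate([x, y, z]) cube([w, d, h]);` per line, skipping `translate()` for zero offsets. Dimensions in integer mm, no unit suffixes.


cube([75, 75, 456]);
translate([0, 1064, 0]) cube([75, 75, 456]);
translate([1906, 0, 0]) cube([75, 75, 456]);
translate([1906, 1064, 0]) cube([75, 75, 456]);
translate([75, 0, 216]) cube([1831, 31, 177]);
translate([75, 1108, 216]) cube([1831, 31, 177]);
translate([0, 75, 216]) cube([31, 989, 177]);
translate([1950, 75, 216]) cube([31, 989, 177]);
translate([180, 0, 393]) cube([67, 1139, 23]);
translate([352, 0, 393]) cube([67, 1139, 23]);
translate([524, 0, 393]) cube([67, 1139, 23]);
translate([696, 0, 393]) cube([67, 1139, 23]);
translate([868, 0, 393]) cube([67, 1139, 23]);
translate([1040, 0, 393]) cube([67, 1139, 23]);
translate([1212, 0, 393]) cube([67, 1139, 23]);
translate([1384, 0, 393]) cube([67, 1139, 23]);
translate([1556, 0, 393]) cube([67, 1139, 23]);
translate([1728, 0, 393]) cube([67, 1139, 23]);


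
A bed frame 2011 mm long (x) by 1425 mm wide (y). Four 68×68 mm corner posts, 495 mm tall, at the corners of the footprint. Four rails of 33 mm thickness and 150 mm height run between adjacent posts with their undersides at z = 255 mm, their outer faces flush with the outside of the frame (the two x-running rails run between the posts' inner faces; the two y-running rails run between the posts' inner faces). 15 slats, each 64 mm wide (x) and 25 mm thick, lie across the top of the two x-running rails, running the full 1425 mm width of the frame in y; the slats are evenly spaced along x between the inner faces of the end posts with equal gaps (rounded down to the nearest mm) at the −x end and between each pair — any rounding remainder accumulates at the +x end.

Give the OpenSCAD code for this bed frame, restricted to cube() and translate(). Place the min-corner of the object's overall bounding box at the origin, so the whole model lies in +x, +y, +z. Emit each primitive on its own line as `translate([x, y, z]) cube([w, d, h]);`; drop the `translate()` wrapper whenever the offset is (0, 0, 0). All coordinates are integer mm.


cube([68, 68, 495]);
translate([0, 1357, 0]) cube([68, 68, 495]);
translate([1943, 0, 0]) cube([68, 68, 495]);
translate([1943, 1357, 0]) cube([68, 68, 495]);
translate([68, 0, 255]) cube([1875, 33, 150]);
translate([68, 1392, 255]) cube([1875, 33, 150]);
translate([0, 68, 255]) cube([33, 1289, 150]);
translate([1978, 68, 255]) cube([33, 1289, 150]);
translate([125, 0, 405]) cube([64, 1425, 25]);
translate([246, 0, 405]) cube([64, 1425, 25]);
translate([367, 0, 405]) cube([64, 1425, 25]);
translate([488, 0, 405]) cube([64, 1425, 25]);
translate([609, 0, 405]) cube([64, 1425, 25]);
translate([730, 0, 405]) cube([64, 1425, 25]);
translate([851, 0, 405]) cube([64, 1425, 25]);
translate([972, 0, 405]) cube([64, 1425, 25]);
translate([1093, 0, 405]) cube([64, 1425, 25]);
translate([1214, 0, 405]) cube([64, 1425, 25]);
translate([1335, 0, 405]) cube([64, 1425, 25]);
translate([1456, 0, 405]) cube([64, 1425, 25]);
translate([1577, 0, 405]) cube([64, 1425, 25]);
translate([1698, 0, 405]) cube([64, 1425, 25]);
translate([1819, 0, 405]) cube([64, 1425, 25]);


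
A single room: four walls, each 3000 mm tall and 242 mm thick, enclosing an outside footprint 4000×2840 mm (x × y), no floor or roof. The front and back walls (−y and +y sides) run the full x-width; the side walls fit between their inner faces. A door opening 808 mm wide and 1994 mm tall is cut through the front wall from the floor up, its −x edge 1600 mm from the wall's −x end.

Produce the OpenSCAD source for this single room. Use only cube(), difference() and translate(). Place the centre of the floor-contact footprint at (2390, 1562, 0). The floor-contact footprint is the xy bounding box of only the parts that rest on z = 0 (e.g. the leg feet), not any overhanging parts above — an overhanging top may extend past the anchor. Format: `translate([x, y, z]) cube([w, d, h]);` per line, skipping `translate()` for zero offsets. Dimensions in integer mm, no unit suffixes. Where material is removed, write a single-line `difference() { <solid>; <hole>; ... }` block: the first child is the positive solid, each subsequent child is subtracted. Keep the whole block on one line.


difference() { translate([390, 142, 0]) cube([4000, 242, 3000]); translate([1990, 142, 0]) cube([808, 242, 1994]); }
translate([390, 2740, 0]) cube([4000, 242, 3000]);
translate([390, 384, 0]) cube([242, 2356, 3000]);
translate([4148, 384, 0]) cube([242, 2356, 3000]);


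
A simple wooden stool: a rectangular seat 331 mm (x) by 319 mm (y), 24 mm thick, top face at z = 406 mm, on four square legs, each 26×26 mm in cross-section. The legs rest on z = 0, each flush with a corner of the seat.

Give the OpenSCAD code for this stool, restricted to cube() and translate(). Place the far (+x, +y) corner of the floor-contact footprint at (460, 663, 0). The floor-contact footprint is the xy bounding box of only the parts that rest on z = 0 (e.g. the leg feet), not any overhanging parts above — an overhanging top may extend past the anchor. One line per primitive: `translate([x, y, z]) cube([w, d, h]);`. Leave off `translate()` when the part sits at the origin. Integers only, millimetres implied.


// leg_h = 406 - 24 = 382
translate([129, 344, 382]) cube([331, 319, 24]);
translate([129, 344, 0]) cube([26, 26, 382]);
translate([434, 344, 0]) cube([26, 26, 382]);
translate([129, 637, 0]) cube([26, 26, 382]);
translate([434, 637, 0]) cube([26, 26, 382]);


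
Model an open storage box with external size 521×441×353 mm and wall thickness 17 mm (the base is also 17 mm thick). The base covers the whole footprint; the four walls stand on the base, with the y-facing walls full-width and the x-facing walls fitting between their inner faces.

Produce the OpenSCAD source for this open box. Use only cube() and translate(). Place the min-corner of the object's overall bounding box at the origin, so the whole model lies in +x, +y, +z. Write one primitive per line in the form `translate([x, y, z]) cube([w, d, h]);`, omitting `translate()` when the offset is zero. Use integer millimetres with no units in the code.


cube([521, 441, 17]);
translate([0, 0, 17]) cube([521, 17, 336]);
translate([0, 424, 17]) cube([521, 17, 336]);
translate([0, 17, 17]) cube([17, 407, 336]);
translate([504, 17, 17]) cube([17, 407, 336]);


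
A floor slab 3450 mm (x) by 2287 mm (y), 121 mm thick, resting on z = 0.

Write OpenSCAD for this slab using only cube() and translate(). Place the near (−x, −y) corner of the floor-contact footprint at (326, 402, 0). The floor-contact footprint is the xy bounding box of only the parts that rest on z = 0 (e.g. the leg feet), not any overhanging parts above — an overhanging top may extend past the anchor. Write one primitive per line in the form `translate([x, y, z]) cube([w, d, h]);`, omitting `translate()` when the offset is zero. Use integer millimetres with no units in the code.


translate([326, 402, 0]) cube([3450, 2287, 121]);


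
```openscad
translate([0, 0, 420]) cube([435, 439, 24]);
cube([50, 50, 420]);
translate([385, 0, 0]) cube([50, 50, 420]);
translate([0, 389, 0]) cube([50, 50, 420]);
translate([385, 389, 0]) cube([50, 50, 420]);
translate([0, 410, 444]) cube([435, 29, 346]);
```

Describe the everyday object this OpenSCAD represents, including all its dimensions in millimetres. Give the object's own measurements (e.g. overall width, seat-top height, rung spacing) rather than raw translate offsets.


A chair. The seat is a 435×439×24 mm slab with its top at z = 444 mm, on four 50×50 mm corner legs (flush with the seat edges, standing on z = 0). A flat backrest 29 mm thick, 346 mm tall, spans the full seat width and rises from the seat top along its +y edge, rear face flush with the rear of the seat.
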